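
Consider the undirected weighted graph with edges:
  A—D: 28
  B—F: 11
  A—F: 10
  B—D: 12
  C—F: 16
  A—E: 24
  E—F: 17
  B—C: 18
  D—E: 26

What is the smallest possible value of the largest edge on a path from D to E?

17

Comparing a few candidate routes:
D -> B -> C -> F -> E: max(12, 18, 16, 17) = 18
D -> B -> F -> E: max(12, 11, 17) = 17
D -> B -> C -> F -> A -> E: max(12, 18, 16, 10, 24) = 24
D -> B -> F -> A -> E: max(12, 11, 10, 24) = 24
Best route has worst link 17.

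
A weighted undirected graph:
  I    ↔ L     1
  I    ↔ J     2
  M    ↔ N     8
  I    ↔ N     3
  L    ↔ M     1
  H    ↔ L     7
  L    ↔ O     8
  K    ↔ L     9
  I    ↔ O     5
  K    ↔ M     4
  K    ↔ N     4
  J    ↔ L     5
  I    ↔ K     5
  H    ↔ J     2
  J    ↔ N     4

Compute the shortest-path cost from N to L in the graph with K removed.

Checking several routes:
N→I→L: 3 + 1 = 4
N→J→I→L: 4 + 2 + 1 = 7
N→I→J→L: 3 + 2 + 5 = 10
N→M→L: 8 + 1 = 9
N→J→L: 4 + 5 = 9
The minimum is 4.

4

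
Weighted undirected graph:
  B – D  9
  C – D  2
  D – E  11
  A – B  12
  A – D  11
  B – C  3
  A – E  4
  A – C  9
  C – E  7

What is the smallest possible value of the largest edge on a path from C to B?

3

Some routes from C to B:
C → E → D → B: max(7, 11, 9) = 11
C → D → B: max(2, 9) = 9
C → E → A → D → B: max(7, 4, 11, 9) = 11
C → B: max(3) = 3
Best route has worst link 3.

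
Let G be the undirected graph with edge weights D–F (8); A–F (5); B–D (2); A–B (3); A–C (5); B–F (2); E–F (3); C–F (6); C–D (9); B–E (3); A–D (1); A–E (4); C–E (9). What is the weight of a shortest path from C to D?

Comparing a few candidate routes:
C → A → D: 5 + 1 = 6
C → A → B → D: 5 + 3 + 2 = 10
C → F → A → D: 6 + 5 + 1 = 12
C → F → B → D: 6 + 2 + 2 = 10
C → D: 9
The minimum is 6.

6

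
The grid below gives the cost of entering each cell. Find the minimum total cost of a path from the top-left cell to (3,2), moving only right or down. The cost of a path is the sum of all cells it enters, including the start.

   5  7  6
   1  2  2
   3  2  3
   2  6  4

17

Cheapest: (0,0) (1,0) (1,1) (1,2) (2,2) (3,2)
  5 + 1 + 2 + 2 + 3 + 4 = 17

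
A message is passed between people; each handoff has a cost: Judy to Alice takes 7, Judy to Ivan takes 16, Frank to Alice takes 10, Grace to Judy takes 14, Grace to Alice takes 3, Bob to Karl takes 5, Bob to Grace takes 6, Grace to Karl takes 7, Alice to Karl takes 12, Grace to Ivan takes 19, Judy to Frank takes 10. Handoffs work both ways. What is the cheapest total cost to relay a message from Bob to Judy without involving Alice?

Paths from Bob to Judy avoiding Alice:
Bob→Karl→Grace→Ivan→Judy: 5 + 7 + 19 + 16 = 47
Bob→Karl→Grace→Judy: 5 + 7 + 14 = 26
Bob→Grace→Judy: 6 + 14 = 20
Bob→Grace→Ivan→Judy: 6 + 19 + 16 = 41
The minimum is 20.

20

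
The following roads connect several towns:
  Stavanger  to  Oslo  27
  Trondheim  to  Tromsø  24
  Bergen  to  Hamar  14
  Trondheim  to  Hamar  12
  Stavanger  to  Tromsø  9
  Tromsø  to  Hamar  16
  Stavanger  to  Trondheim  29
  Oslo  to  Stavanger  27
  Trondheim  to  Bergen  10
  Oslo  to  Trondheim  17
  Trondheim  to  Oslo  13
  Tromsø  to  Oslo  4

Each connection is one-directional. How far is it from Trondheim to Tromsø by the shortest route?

24

Candidate routes:
Trondheim-Oslo-Stavanger-Tromsø: 13 + 27 + 9 = 49
Trondheim-Tromsø: 24
Best route has total 24.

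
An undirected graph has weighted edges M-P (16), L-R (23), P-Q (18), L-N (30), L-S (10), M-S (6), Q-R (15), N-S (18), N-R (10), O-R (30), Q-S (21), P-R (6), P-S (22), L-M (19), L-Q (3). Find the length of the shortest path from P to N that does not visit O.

Some routes from P to N avoiding O:
P -> R -> N: 6 + 10 = 16
P -> M -> S -> N: 16 + 6 + 18 = 40
P -> Q -> R -> N: 18 + 15 + 10 = 43
P -> S -> N: 22 + 18 = 40
Best route has total 16.

16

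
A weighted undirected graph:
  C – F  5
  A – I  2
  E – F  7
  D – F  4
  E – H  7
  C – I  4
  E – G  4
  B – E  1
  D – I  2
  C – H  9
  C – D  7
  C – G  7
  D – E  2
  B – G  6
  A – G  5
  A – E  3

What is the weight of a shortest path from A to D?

Comparing a few candidate routes:
A -> I -> D: 2 + 2 = 4
A -> I -> C -> D: 2 + 4 + 7 = 13
A -> G -> E -> D: 5 + 4 + 2 = 11
A -> E -> D: 3 + 2 = 5
The minimum is 4.

4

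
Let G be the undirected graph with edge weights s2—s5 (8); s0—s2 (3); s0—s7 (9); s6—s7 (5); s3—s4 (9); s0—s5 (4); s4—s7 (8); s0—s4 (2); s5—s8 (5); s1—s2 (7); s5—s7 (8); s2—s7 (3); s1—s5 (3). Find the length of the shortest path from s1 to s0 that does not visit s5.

10

Paths from s1 to s0 avoiding s5:
s1-s2-s7-s4-s0: 7 + 3 + 8 + 2 = 20
s1-s2-s7-s0: 7 + 3 + 9 = 19
s1-s2-s0: 7 + 3 = 10
The minimum is 10.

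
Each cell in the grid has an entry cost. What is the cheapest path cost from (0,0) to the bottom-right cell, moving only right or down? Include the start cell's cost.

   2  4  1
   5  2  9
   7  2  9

19

Take (0,0) -> (0,1) -> (1,1) -> (2,1) -> (2,2) for a total of 2 + 4 + 2 + 2 + 9 = 19.
For comparison, the top-then-right route costs 25.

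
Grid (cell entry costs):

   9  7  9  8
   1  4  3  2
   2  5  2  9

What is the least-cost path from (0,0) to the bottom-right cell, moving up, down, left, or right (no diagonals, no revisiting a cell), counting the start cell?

Cheapest: (0,0) -> (1,0) -> (1,1) -> (1,2) -> (1,3) -> (2,3)
  9 + 1 + 4 + 3 + 2 + 9 = 28

28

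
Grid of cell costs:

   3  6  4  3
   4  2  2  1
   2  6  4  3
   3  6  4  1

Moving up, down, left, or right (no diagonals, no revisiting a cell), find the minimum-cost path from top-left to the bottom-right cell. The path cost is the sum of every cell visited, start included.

16

Best path: [0,0]→[1,0]→[1,1]→[1,2]→[1,3]→[2,3]→[3,3]
Cost: 3 + 4 + 2 + 2 + 1 + 3 + 1 = 16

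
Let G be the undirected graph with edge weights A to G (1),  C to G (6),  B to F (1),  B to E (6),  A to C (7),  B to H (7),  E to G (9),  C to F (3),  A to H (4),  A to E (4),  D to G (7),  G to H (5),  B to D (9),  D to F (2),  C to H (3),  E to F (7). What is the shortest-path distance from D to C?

Some routes from D to C:
D→B→F→C: 9 + 1 + 3 = 13
D→F→C: 2 + 3 = 5
D→G→A→H→C: 7 + 1 + 4 + 3 = 15
D→G→H→C: 7 + 5 + 3 = 15
D→F→B→H→C: 2 + 1 + 7 + 3 = 13
D→G→C: 7 + 6 = 13
Best route has total 5.

5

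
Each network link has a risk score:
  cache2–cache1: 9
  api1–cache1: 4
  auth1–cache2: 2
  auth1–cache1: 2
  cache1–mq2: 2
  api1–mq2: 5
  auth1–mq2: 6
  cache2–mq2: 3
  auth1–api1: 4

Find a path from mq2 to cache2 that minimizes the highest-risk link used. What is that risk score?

2

A few of the mq2→cache2 routes:
mq2-cache2: max(3) = 3
mq2-api1-auth1-cache2: max(5, 4, 2) = 5
mq2-cache1-api1-auth1-cache2: max(2, 4, 4, 2) = 4
mq2-cache1-auth1-cache2: max(2, 2, 2) = 2
The minimum achievable maximum is 2.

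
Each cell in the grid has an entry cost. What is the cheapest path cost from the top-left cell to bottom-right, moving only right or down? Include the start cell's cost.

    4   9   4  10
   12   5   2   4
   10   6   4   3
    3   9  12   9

Cheapest: r0c0 r0c1 r0c2 r1c2 r1c3 r2c3 r3c3
  4 + 9 + 4 + 2 + 4 + 3 + 9 = 35

35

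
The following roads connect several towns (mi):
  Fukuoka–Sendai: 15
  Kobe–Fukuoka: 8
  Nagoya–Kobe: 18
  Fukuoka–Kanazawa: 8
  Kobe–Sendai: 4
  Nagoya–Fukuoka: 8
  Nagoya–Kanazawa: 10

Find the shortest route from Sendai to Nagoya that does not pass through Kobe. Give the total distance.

Candidate routes:
Sendai → Fukuoka → Nagoya: 15 + 8 = 23
Sendai → Fukuoka → Kanazawa → Nagoya: 15 + 8 + 10 = 33
The minimum is 23 mi.

23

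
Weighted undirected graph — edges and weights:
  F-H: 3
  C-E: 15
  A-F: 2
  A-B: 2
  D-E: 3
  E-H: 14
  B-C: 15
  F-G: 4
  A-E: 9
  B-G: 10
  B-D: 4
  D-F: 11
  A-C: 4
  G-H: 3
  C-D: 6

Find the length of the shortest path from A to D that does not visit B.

Comparing a few candidate routes:
A-E-D: 9 + 3 = 12
A-F-D: 2 + 11 = 13
A-C-D: 4 + 6 = 10
The minimum is 10.

10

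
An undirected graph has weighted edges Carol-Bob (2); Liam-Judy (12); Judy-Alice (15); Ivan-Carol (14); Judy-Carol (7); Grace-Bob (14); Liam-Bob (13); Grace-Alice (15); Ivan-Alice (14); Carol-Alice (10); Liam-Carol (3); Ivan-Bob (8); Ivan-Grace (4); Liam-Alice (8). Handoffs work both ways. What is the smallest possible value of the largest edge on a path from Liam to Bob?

3

Checking several routes:
Liam → Judy → Carol → Ivan → Grace → Bob: max(12, 7, 14, 4, 14) = 14
Liam → Alice → Carol → Bob: max(8, 10, 2) = 10
Liam → Judy → Carol → Ivan → Bob: max(12, 7, 14, 8) = 14
Liam → Bob: max(13) = 13
Liam → Carol → Bob: max(3, 2) = 3
Liam → Judy → Carol → Bob: max(12, 7, 2) = 12
The minimum achievable maximum is 3.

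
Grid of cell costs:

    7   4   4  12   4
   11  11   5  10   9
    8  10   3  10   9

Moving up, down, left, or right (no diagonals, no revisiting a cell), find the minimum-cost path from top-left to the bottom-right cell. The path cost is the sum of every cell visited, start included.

42

Cheapest: (0,0)→(0,1)→(0,2)→(1,2)→(2,2)→(2,3)→(2,4)
  7 + 4 + 4 + 5 + 3 + 10 + 9 = 42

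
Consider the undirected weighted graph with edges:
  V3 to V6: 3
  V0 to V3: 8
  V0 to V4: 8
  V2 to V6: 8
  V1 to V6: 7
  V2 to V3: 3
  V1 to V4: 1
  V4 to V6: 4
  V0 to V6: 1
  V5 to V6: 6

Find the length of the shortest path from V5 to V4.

10

Comparing a few candidate routes:
V5 → V6 → V4: 6 + 4 = 10
V5 → V6 → V3 → V0 → V4: 6 + 3 + 8 + 8 = 25
V5 → V6 → V1 → V4: 6 + 7 + 1 = 14
V5 → V6 → V0 → V4: 6 + 1 + 8 = 15
Best route has total 10.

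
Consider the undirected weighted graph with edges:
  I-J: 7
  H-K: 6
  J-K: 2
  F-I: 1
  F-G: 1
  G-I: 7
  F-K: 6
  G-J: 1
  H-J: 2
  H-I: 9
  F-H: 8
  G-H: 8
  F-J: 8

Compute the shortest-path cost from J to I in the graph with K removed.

3

A few of the J→I routes:
J → I: 7
J → G → F → I: 1 + 1 + 1 = 3
J → G → I: 1 + 7 = 8
Best route has total 3.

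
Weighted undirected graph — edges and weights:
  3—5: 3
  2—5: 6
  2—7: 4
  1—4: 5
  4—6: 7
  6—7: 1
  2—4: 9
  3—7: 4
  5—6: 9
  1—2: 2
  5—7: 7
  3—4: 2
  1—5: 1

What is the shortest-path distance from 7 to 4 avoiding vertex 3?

Some routes from 7 to 4 avoiding 3:
7 → 2 → 4: 4 + 9 = 13
7 → 6 → 4: 1 + 7 = 8
7 → 2 → 1 → 4: 4 + 2 + 5 = 11
7 → 5 → 1 → 4: 7 + 1 + 5 = 13
The minimum is 8.

8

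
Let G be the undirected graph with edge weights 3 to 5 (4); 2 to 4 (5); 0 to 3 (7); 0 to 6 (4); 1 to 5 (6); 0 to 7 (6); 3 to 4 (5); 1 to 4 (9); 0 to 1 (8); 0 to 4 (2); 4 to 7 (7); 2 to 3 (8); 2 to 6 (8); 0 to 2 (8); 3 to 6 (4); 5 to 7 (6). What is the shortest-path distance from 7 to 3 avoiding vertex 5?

Checking several routes:
7 - 0 - 6 - 3: 6 + 4 + 4 = 14
7 - 0 - 3: 6 + 7 = 13
7 - 0 - 4 - 3: 6 + 2 + 5 = 13
7 - 4 - 3: 7 + 5 = 12
Best route has total 12.

12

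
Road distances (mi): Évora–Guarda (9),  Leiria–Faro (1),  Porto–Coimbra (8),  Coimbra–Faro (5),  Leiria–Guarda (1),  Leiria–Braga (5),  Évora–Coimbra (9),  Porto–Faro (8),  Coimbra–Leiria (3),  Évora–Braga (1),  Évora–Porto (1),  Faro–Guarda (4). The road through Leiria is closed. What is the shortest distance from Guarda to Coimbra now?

Some routes from Guarda to Coimbra avoiding Leiria:
Guarda - Faro - Porto - Évora - Coimbra: 4 + 8 + 1 + 9 = 22
Guarda - Faro - Coimbra: 4 + 5 = 9
Guarda - Faro - Porto - Coimbra: 4 + 8 + 8 = 20
Guarda - Évora - Porto - Coimbra: 9 + 1 + 8 = 18
Guarda - Évora - Coimbra: 9 + 9 = 18
Best route has total 9 mi.

9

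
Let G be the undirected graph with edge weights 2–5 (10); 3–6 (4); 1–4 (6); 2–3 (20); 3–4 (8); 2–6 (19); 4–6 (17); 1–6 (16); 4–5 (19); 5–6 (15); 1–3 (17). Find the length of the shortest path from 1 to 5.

A few of the 1→5 routes:
1 - 6 - 5: 16 + 15 = 31
1 - 3 - 6 - 5: 17 + 4 + 15 = 36
1 - 4 - 3 - 6 - 5: 6 + 8 + 4 + 15 = 33
1 - 4 - 5: 6 + 19 = 25
1 - 4 - 6 - 5: 6 + 17 + 15 = 38
The minimum is 25.

25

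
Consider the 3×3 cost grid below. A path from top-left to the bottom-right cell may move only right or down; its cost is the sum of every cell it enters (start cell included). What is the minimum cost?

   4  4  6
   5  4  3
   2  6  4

19

Best path: r0c0→r0c1→r1c1→r1c2→r2c2
Cost: 4 + 4 + 4 + 3 + 4 = 19
For comparison, the top-then-right route costs 21.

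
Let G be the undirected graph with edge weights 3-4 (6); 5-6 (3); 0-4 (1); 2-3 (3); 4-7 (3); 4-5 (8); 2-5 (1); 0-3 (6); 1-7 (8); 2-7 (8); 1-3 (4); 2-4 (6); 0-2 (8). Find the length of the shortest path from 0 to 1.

Some routes from 0 to 1:
0 -> 4 -> 5 -> 2 -> 3 -> 1: 1 + 8 + 1 + 3 + 4 = 17
0 -> 2 -> 3 -> 1: 8 + 3 + 4 = 15
0 -> 4 -> 2 -> 3 -> 1: 1 + 6 + 3 + 4 = 14
0 -> 4 -> 3 -> 1: 1 + 6 + 4 = 11
0 -> 4 -> 7 -> 1: 1 + 3 + 8 = 12
0 -> 3 -> 1: 6 + 4 = 10
Shortest: 10.

10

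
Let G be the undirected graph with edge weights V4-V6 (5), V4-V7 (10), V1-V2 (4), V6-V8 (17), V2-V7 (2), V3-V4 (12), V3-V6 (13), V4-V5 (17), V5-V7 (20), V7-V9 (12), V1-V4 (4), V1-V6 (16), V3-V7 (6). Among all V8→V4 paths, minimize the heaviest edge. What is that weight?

17

A few of the V8→V4 routes:
V8-V6-V4: max(17, 5) = 17
V8-V6-V1-V2-V7-V3-V4: max(17, 16, 4, 2, 6, 12) = 17
V8-V6-V1-V4: max(17, 16, 4) = 17
V8-V6-V1-V2-V7-V4: max(17, 16, 4, 2, 10) = 17
Smallest bottleneck: 17.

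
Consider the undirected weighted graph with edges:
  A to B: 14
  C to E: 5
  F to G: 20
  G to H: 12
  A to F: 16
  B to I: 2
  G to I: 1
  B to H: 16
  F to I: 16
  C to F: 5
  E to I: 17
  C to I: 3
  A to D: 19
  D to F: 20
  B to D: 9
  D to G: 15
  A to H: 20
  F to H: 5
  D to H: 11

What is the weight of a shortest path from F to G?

9

Comparing a few candidate routes:
F - I - G: 16 + 1 = 17
F - H - G: 5 + 12 = 17
F - C - I - G: 5 + 3 + 1 = 9
Best route has total 9.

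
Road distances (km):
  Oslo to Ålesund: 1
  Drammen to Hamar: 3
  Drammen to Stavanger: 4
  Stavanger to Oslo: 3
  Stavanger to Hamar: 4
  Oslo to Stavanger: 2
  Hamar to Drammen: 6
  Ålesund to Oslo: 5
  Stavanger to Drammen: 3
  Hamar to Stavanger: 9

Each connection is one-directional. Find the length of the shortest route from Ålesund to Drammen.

Candidate routes:
Ålesund - Oslo - Stavanger - Drammen: 5 + 2 + 3 = 10
Ålesund - Oslo - Stavanger - Hamar - Drammen: 5 + 2 + 4 + 6 = 17
The minimum is 10 km.

10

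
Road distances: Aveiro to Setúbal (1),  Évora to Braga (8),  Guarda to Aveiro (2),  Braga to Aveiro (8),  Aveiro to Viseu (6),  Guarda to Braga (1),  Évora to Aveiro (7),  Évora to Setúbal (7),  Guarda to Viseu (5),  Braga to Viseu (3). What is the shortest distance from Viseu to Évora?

A few of the Viseu→Évora routes:
Viseu -> Aveiro -> Setúbal -> Évora: 6 + 1 + 7 = 14
Viseu -> Braga -> Évora: 3 + 8 = 11
Viseu -> Aveiro -> Évora: 6 + 7 = 13
Viseu -> Braga -> Guarda -> Aveiro -> Évora: 3 + 1 + 2 + 7 = 13
Shortest: 11.

11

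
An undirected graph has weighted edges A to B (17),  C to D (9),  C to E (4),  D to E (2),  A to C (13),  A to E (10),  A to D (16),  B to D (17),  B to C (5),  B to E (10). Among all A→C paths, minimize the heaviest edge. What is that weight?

10

Comparing a few candidate routes:
A - E - B - C: max(10, 10, 5) = 10
A - C: max(13) = 13
A - D - C: max(16, 9) = 16
A - E - C: max(10, 4) = 10
A - E - D - C: max(10, 2, 9) = 10
Best route has worst link 10.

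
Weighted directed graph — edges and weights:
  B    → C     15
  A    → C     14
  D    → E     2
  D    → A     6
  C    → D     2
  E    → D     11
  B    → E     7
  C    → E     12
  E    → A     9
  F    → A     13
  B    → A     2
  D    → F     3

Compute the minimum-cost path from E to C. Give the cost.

23

Candidate routes:
E - A - C: 9 + 14 = 23
E - D - A - C: 11 + 6 + 14 = 31
E - D - F - A - C: 11 + 3 + 13 + 14 = 41
Shortest: 23.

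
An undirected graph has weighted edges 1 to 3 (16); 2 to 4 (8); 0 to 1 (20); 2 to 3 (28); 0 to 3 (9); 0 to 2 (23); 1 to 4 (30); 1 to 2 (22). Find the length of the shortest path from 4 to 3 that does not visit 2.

Paths from 4 to 3 avoiding 2:
4-1-3: 30 + 16 = 46
4-1-0-3: 30 + 20 + 9 = 59
Best route has total 46.

46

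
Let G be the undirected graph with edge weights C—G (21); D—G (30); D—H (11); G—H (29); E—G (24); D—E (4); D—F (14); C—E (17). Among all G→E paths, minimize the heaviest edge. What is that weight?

21

Checking several routes:
G→E: max(24) = 24
G→H→D→E: max(29, 11, 4) = 29
G→C→E: max(21, 17) = 21
Best route has worst link 21.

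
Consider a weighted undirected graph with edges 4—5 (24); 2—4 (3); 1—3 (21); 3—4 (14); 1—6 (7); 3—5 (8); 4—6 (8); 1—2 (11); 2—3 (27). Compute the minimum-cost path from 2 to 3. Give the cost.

17

Checking several routes:
2 → 4 → 5 → 3: 3 + 24 + 8 = 35
2 → 1 → 3: 11 + 21 = 32
2 → 4 → 3: 3 + 14 = 17
2 → 3: 27
The minimum is 17.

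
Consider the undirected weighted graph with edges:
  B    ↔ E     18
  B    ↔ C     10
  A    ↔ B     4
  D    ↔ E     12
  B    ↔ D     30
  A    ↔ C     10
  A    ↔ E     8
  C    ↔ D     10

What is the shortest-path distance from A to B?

4

A few of the A→B routes:
A→E→B: 8 + 18 = 26
A→E→D→C→B: 8 + 12 + 10 + 10 = 40
A→C→B: 10 + 10 = 20
A→B: 4
Shortest: 4.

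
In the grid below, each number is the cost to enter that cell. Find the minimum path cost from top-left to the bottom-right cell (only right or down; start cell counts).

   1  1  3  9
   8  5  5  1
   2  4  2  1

12

One optimal route is (0,0) -> (0,1) -> (0,2) -> (1,2) -> (1,3) -> (2,3).
Its cost is 1 + 1 + 3 + 5 + 1 + 1 = 12.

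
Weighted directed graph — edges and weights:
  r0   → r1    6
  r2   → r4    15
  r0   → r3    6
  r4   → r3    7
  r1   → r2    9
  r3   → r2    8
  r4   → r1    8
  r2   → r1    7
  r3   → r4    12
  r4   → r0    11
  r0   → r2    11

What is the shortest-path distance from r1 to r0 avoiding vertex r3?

35

Candidate routes:
r1-r2-r4-r0: 9 + 15 + 11 = 35
Shortest: 35.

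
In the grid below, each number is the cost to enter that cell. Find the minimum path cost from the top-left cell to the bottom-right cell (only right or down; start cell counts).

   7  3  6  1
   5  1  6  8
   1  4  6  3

24

One optimal route is [0,0] [0,1] [1,1] [2,1] [2,2] [2,3].
Its cost is 7 + 3 + 1 + 4 + 6 + 3 = 24.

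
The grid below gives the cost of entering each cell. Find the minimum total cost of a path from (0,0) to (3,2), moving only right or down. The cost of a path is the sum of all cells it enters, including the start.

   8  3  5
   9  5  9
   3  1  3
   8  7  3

One optimal route is (0,0) -> (0,1) -> (1,1) -> (2,1) -> (2,2) -> (3,2).
Its cost is 8 + 3 + 5 + 1 + 3 + 3 = 23.
(Top row then right column would cost 31.)

23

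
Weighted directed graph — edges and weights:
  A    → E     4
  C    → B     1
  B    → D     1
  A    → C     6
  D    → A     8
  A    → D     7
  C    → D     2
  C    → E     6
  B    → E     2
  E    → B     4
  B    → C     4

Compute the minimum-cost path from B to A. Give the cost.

Routes from B to A:
B - D - A: 1 + 8 = 9
B - C - D - A: 4 + 2 + 8 = 14
Shortest: 9.

9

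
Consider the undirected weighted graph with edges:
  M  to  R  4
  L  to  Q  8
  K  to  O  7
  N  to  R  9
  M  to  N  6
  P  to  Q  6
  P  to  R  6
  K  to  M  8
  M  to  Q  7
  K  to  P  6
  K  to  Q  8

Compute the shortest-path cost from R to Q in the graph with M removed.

12

Routes from R to Q avoiding M:
R→P→Q: 6 + 6 = 12
R→P→K→Q: 6 + 6 + 8 = 20
Shortest: 12.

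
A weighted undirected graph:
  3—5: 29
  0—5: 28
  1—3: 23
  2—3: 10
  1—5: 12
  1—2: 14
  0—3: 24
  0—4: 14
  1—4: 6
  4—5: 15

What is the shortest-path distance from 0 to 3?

24

Checking several routes:
0 → 3: 24
0 → 4 → 1 → 3: 14 + 6 + 23 = 43
0 → 4 → 1 → 2 → 3: 14 + 6 + 14 + 10 = 44
0 → 5 → 3: 28 + 29 = 57
The minimum is 24.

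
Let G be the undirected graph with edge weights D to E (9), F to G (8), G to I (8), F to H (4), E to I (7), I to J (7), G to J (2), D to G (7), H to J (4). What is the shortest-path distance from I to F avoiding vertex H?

Routes from I to F avoiding H:
I -> J -> G -> F: 7 + 2 + 8 = 17
I -> E -> D -> G -> F: 7 + 9 + 7 + 8 = 31
I -> G -> F: 8 + 8 = 16
The minimum is 16.

16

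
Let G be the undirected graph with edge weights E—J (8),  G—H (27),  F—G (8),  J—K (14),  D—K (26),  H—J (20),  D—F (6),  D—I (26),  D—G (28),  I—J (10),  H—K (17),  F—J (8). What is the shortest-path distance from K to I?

24

Checking several routes:
K→D→I: 26 + 26 = 52
K→D→F→J→I: 26 + 6 + 8 + 10 = 50
K→H→J→I: 17 + 20 + 10 = 47
K→H→G→F→J→I: 17 + 27 + 8 + 8 + 10 = 70
K→J→I: 14 + 10 = 24
K→J→F→D→I: 14 + 8 + 6 + 26 = 54
The minimum is 24.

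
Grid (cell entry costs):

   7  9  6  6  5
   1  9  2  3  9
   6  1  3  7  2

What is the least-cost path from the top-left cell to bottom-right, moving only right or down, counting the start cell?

Cheapest: r0c0 r1c0 r2c0 r2c1 r2c2 r2c3 r2c4
  7 + 1 + 6 + 1 + 3 + 7 + 2 = 27
(Top row then right column would cost 44.)

27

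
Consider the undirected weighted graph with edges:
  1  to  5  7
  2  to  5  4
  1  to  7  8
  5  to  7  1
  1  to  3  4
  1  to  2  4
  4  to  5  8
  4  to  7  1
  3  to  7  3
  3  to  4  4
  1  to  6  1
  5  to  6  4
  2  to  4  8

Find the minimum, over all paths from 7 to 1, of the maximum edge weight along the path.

4

Checking several routes:
7 - 5 - 2 - 1: max(1, 4, 4) = 4
7 - 3 - 1: max(3, 4) = 4
7 - 4 - 3 - 1: max(1, 4, 4) = 4
7 - 5 - 6 - 1: max(1, 4, 1) = 4
Smallest bottleneck: 4.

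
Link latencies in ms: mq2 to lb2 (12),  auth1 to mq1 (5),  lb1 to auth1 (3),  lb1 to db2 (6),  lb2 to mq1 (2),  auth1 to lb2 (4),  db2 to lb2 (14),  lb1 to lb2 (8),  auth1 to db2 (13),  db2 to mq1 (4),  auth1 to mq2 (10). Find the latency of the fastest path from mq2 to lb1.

Comparing a few candidate routes:
mq2 → lb2 → auth1 → lb1: 12 + 4 + 3 = 19
mq2 → lb2 → lb1: 12 + 8 = 20
mq2 → auth1 → lb1: 10 + 3 = 13
Best route has total 13 ms.

13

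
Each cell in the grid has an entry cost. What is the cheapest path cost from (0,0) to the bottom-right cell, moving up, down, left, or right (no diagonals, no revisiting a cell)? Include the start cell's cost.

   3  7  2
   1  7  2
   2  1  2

9

One optimal route is r0c0→r1c0→r2c0→r2c1→r2c2.
Its cost is 3 + 1 + 2 + 1 + 2 = 9.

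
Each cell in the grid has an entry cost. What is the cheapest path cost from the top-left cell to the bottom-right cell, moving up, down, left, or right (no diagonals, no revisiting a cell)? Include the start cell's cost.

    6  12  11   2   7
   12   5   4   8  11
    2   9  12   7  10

52

Best path: (0,0)→(0,1)→(1,1)→(1,2)→(1,3)→(2,3)→(2,4)
Cost: 6 + 12 + 5 + 4 + 8 + 7 + 10 = 52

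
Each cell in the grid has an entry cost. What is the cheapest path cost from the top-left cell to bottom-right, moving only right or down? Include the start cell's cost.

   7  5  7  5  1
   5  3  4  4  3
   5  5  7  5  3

Best path: r0c0 -> r0c1 -> r1c1 -> r1c2 -> r1c3 -> r1c4 -> r2c4
Cost: 7 + 5 + 3 + 4 + 4 + 3 + 3 = 29
For comparison, the top-then-right route costs 31.

29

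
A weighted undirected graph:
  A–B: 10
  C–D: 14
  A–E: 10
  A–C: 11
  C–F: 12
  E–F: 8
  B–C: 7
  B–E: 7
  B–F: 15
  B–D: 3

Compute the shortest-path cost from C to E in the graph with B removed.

20

Paths from C to E avoiding B:
C→A→E: 11 + 10 = 21
C→F→E: 12 + 8 = 20
Best route has total 20.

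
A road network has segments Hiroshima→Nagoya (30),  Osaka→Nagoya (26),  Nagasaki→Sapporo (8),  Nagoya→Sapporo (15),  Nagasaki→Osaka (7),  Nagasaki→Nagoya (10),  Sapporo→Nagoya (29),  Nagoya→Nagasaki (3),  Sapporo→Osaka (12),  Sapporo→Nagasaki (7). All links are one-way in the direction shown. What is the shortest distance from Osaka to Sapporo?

37

Routes from Osaka to Sapporo:
Osaka -> Nagoya -> Sapporo: 26 + 15 = 41
Osaka -> Nagoya -> Nagasaki -> Sapporo: 26 + 3 + 8 = 37
The minimum is 37 mi.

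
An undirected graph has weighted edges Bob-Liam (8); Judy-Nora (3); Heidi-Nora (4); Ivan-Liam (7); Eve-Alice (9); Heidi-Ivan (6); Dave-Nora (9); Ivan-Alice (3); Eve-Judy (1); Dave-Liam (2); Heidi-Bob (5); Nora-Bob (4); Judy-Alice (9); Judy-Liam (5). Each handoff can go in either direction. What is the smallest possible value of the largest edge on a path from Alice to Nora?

6

Comparing a few candidate routes:
Alice-Ivan-Liam-Judy-Nora: max(3, 7, 5, 3) = 7
Alice-Ivan-Heidi-Bob-Nora: max(3, 6, 5, 4) = 6
Alice-Ivan-Heidi-Nora: max(3, 6, 4) = 6
The minimum achievable maximum is 6.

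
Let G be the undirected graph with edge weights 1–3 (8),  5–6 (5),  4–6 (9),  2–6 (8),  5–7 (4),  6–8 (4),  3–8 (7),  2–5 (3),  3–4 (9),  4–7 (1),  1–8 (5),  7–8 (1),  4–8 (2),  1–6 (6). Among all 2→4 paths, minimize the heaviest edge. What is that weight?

Some routes from 2 to 4:
2 - 5 - 6 - 1 - 8 - 4: max(3, 5, 6, 5, 2) = 6
2 - 5 - 6 - 8 - 4: max(3, 5, 4, 2) = 5
2 - 5 - 6 - 8 - 7 - 4: max(3, 5, 4, 1, 1) = 5
2 - 5 - 7 - 8 - 4: max(3, 4, 1, 2) = 4
2 - 5 - 7 - 4: max(3, 4, 1) = 4
The minimum achievable maximum is 4.

4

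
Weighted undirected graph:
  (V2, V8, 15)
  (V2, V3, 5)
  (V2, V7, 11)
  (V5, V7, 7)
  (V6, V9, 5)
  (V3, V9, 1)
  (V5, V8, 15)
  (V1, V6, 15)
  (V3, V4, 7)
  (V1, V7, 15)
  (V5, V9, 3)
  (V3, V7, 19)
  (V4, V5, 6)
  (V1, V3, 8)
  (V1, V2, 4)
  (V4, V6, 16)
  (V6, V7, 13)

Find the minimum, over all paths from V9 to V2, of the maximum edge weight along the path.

Comparing a few candidate routes:
V9 - V3 - V1 - V2: max(1, 8, 4) = 8
V9 - V5 - V7 - V2: max(3, 7, 11) = 11
V9 - V3 - V4 - V5 - V7 - V2: max(1, 7, 6, 7, 11) = 11
V9 - V5 - V4 - V3 - V2: max(3, 6, 7, 5) = 7
V9 - V5 - V4 - V3 - V1 - V2: max(3, 6, 7, 8, 4) = 8
V9 - V3 - V2: max(1, 5) = 5
Smallest bottleneck: 5.

5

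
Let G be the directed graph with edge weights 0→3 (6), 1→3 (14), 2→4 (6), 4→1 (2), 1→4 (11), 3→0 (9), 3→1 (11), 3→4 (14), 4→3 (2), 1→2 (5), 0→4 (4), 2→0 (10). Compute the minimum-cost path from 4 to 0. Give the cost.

Paths from 4 to 0:
4→3→1→2→0: 2 + 11 + 5 + 10 = 28
4→3→0: 2 + 9 = 11
4→1→2→0: 2 + 5 + 10 = 17
4→1→3→0: 2 + 14 + 9 = 25
Shortest: 11.

11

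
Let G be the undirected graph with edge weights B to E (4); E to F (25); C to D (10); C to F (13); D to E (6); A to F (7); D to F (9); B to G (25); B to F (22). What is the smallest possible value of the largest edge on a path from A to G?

25

Paths from A to G:
A -> F -> E -> B -> G: max(7, 25, 4, 25) = 25
A -> F -> B -> G: max(7, 22, 25) = 25
A -> F -> C -> D -> E -> B -> G: max(7, 13, 10, 6, 4, 25) = 25
A -> F -> D -> E -> B -> G: max(7, 9, 6, 4, 25) = 25
The minimum achievable maximum is 25.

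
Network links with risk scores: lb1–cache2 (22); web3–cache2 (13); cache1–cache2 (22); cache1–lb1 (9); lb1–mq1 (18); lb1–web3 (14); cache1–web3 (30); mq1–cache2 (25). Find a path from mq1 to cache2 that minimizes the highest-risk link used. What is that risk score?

Checking several routes:
mq1-lb1-cache2: max(18, 22) = 22
mq1-lb1-web3-cache2: max(18, 14, 13) = 18
mq1-lb1-web3-cache1-cache2: max(18, 14, 30, 22) = 30
mq1-lb1-cache1-cache2: max(18, 9, 22) = 22
mq1-cache2: max(25) = 25
The minimum achievable maximum is 18.

18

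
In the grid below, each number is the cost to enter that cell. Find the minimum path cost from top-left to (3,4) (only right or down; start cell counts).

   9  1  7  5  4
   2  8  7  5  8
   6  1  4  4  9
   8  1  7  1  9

Path [0,0] -> [1,0] -> [2,0] -> [2,1] -> [2,2] -> [2,3] -> [3,3] -> [3,4]: 9 + 2 + 6 + 1 + 4 + 4 + 1 + 9 = 36.
(Top row then right column would cost 52.)

36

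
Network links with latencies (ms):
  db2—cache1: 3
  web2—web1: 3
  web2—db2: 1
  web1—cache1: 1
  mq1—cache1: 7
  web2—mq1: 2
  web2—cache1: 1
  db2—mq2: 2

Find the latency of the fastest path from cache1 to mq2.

Some routes from cache1 to mq2:
cache1 -> web2 -> db2 -> mq2: 1 + 1 + 2 = 4
cache1 -> web1 -> web2 -> db2 -> mq2: 1 + 3 + 1 + 2 = 7
cache1 -> db2 -> mq2: 3 + 2 = 5
Best route has total 4 ms.

4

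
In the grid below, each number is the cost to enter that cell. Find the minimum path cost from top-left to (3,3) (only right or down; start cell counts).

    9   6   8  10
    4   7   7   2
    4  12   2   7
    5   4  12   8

44

One optimal route is (0,0) → (1,0) → (1,1) → (1,2) → (1,3) → (2,3) → (3,3).
Its cost is 9 + 4 + 7 + 7 + 2 + 7 + 8 = 44.
(Top row then right column would cost 50.)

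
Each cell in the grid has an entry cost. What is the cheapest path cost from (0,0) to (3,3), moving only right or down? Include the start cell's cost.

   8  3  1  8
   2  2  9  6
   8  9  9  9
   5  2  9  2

34

Take [0,0] [1,0] [1,1] [2,1] [3,1] [3,2] [3,3] for a total of 8 + 2 + 2 + 9 + 2 + 9 + 2 = 34.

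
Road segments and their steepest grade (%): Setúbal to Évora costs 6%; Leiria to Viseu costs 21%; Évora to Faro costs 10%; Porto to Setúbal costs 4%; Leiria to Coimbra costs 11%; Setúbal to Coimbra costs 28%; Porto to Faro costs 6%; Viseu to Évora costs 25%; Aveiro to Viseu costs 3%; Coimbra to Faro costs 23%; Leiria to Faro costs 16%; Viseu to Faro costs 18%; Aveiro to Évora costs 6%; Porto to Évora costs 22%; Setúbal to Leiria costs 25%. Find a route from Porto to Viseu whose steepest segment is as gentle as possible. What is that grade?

Some routes from Porto to Viseu:
Porto -> Setúbal -> Évora -> Faro -> Viseu: max(4, 6, 10, 18) = 18
Porto -> Setúbal -> Évora -> Faro -> Leiria -> Viseu: max(4, 6, 10, 16, 21) = 21
Porto -> Faro -> Évora -> Aveiro -> Viseu: max(6, 10, 6, 3) = 10
Porto -> Faro -> Viseu: max(6, 18) = 18
Porto -> Faro -> Leiria -> Viseu: max(6, 16, 21) = 21
Porto -> Setúbal -> Évora -> Aveiro -> Viseu: max(4, 6, 6, 3) = 6
The minimum achievable maximum is 6%.

6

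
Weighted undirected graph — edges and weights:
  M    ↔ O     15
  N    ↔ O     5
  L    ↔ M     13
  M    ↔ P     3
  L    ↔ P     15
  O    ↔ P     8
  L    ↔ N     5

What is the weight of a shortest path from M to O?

11

A few of the M→O routes:
M-O: 15
M-L-N-O: 13 + 5 + 5 = 23
M-P-L-N-O: 3 + 15 + 5 + 5 = 28
M-P-O: 3 + 8 = 11
Shortest: 11.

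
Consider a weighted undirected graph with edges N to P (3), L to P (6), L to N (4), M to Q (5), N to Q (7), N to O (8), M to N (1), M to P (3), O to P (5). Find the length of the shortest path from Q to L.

10

Some routes from Q to L:
Q - M - N - L: 5 + 1 + 4 = 10
Q - N - L: 7 + 4 = 11
Q - M - P - L: 5 + 3 + 6 = 14
Shortest: 10.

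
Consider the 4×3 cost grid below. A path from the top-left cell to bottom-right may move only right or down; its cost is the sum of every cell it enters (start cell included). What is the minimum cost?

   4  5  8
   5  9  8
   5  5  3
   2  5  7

One optimal route is r0c0 -> r1c0 -> r2c0 -> r3c0 -> r3c1 -> r3c2.
Its cost is 4 + 5 + 5 + 2 + 5 + 7 = 28.

28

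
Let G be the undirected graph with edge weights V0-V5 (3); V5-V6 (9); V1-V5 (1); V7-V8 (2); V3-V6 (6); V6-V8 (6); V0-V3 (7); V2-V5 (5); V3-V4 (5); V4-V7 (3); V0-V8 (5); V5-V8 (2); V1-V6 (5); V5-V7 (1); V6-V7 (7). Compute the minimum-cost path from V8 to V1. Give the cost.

3

Comparing a few candidate routes:
V8 - V6 - V1: 6 + 5 = 11
V8 - V0 - V5 - V1: 5 + 3 + 1 = 9
V8 - V5 - V1: 2 + 1 = 3
V8 - V7 - V5 - V1: 2 + 1 + 1 = 4
V8 - V7 - V6 - V1: 2 + 7 + 5 = 14
Best route has total 3.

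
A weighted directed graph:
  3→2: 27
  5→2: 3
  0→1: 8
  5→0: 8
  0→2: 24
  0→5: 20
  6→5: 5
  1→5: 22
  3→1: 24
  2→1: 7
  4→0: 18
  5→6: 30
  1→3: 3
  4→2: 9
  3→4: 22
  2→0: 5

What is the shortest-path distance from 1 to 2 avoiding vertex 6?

A few of the 1→2 routes:
1→3→4→2: 3 + 22 + 9 = 34
1→5→2: 22 + 3 = 25
1→3→4→0→5→2: 3 + 22 + 18 + 20 + 3 = 66
1→5→0→2: 22 + 8 + 24 = 54
1→3→2: 3 + 27 = 30
Best route has total 25.

25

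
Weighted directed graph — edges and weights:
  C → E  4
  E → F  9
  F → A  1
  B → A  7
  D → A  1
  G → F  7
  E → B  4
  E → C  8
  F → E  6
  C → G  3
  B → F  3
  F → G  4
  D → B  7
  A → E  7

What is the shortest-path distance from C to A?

Some routes from C to A:
C → E → B → F → A: 4 + 4 + 3 + 1 = 12
C → G → F → A: 3 + 7 + 1 = 11
C → E → F → A: 4 + 9 + 1 = 14
The minimum is 11.

11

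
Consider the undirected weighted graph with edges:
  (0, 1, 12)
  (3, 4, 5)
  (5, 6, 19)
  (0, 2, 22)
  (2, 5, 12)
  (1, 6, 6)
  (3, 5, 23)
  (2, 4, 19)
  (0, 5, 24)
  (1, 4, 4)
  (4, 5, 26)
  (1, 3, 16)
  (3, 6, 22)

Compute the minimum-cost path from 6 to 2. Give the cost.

Checking several routes:
6→3→4→2: 22 + 5 + 19 = 46
6→1→0→2: 6 + 12 + 22 = 40
6→1→4→5→2: 6 + 4 + 26 + 12 = 48
6→5→2: 19 + 12 = 31
6→1→3→4→2: 6 + 16 + 5 + 19 = 46
6→1→4→2: 6 + 4 + 19 = 29
The minimum is 29.

29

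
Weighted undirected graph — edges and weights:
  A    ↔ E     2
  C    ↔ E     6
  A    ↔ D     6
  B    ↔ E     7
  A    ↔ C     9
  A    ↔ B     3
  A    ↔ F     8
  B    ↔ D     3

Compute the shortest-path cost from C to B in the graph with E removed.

Candidate routes:
C -> A -> D -> B: 9 + 6 + 3 = 18
C -> A -> B: 9 + 3 = 12
The minimum is 12.

12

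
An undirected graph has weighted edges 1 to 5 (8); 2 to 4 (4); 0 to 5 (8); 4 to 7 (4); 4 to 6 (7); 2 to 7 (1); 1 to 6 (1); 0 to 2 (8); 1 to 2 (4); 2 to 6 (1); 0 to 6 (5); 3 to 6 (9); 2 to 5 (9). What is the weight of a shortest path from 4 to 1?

6

A few of the 4→1 routes:
4 -> 2 -> 1: 4 + 4 = 8
4 -> 2 -> 6 -> 1: 4 + 1 + 1 = 6
4 -> 6 -> 1: 7 + 1 = 8
4 -> 7 -> 2 -> 6 -> 1: 4 + 1 + 1 + 1 = 7
The minimum is 6.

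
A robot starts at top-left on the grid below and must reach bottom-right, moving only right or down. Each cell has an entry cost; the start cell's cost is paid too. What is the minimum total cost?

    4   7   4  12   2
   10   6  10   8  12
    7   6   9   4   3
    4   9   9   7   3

One optimal route is r0c0 → r0c1 → r1c1 → r2c1 → r2c2 → r2c3 → r2c4 → r3c4.
Its cost is 4 + 7 + 6 + 6 + 9 + 4 + 3 + 3 = 42.
(Top row then right column would cost 47.)

42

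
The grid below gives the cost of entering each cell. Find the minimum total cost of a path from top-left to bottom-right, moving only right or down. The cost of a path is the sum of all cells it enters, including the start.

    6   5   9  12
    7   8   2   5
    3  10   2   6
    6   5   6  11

Path (0,0) -> (0,1) -> (1,1) -> (1,2) -> (2,2) -> (2,3) -> (3,3): 6 + 5 + 8 + 2 + 2 + 6 + 11 = 40.
(Top row then right column would cost 54.)

40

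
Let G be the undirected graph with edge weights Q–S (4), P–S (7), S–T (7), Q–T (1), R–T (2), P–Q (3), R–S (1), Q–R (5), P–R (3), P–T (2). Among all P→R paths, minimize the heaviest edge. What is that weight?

2

Some routes from P to R:
P - Q - S - R: max(3, 4, 1) = 4
P - Q - T - R: max(3, 1, 2) = 3
P - T - R: max(2, 2) = 2
P - T - Q - S - R: max(2, 1, 4, 1) = 4
P - R: max(3) = 3
The minimum achievable maximum is 2.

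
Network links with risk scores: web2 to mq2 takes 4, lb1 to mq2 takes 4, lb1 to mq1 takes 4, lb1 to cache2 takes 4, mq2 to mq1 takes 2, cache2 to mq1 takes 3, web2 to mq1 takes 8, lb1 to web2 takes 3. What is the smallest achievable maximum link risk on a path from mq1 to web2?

4

A few of the mq1→web2 routes:
mq1→cache2→lb1→mq2→web2: max(3, 4, 4, 4) = 4
mq1→mq2→web2: max(2, 4) = 4
mq1→cache2→lb1→web2: max(3, 4, 3) = 4
mq1→mq2→lb1→web2: max(2, 4, 3) = 4
The minimum achievable maximum is 4.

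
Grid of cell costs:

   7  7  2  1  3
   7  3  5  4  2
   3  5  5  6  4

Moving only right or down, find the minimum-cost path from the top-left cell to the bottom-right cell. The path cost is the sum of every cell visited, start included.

26

Path (0,0) (0,1) (0,2) (0,3) (0,4) (1,4) (2,4): 7 + 7 + 2 + 1 + 3 + 2 + 4 = 26.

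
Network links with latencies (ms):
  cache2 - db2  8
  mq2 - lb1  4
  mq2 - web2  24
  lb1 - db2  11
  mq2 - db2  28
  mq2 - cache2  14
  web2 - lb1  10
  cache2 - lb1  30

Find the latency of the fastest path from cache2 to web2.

28

Checking several routes:
cache2→lb1→web2: 30 + 10 = 40
cache2→mq2→web2: 14 + 24 = 38
cache2→db2→lb1→web2: 8 + 11 + 10 = 29
cache2→mq2→lb1→web2: 14 + 4 + 10 = 28
Shortest: 28 ms.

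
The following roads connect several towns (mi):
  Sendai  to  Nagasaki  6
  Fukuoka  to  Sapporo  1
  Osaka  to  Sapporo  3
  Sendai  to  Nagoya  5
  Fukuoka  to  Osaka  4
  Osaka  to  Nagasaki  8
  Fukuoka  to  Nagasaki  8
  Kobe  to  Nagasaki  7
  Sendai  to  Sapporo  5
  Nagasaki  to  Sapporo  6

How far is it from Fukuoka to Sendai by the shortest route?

Checking several routes:
Fukuoka→Sapporo→Nagasaki→Sendai: 1 + 6 + 6 = 13
Fukuoka→Osaka→Sapporo→Sendai: 4 + 3 + 5 = 12
Fukuoka→Sapporo→Osaka→Nagasaki→Sendai: 1 + 3 + 8 + 6 = 18
Fukuoka→Sapporo→Sendai: 1 + 5 = 6
Fukuoka→Nagasaki→Sendai: 8 + 6 = 14
The minimum is 6 mi.

6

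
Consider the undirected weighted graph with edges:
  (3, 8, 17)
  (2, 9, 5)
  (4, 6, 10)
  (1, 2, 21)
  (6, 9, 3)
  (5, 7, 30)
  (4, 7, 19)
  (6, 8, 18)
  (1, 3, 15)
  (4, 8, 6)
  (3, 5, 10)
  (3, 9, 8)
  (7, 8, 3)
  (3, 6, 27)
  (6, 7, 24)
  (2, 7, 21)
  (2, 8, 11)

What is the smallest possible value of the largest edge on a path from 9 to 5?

10

Checking several routes:
9-2-8-3-5: max(5, 11, 17, 10) = 17
9-6-8-3-5: max(3, 18, 17, 10) = 18
9-3-5: max(8, 10) = 10
9-6-4-8-3-5: max(3, 10, 6, 17, 10) = 17
Best route has worst link 10.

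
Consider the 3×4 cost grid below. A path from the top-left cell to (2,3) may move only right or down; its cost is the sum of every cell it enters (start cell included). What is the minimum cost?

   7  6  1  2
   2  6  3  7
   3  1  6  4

Best path: (0,0)→(1,0)→(2,0)→(2,1)→(2,2)→(2,3)
Cost: 7 + 2 + 3 + 1 + 6 + 4 = 23
(Top row then right column would cost 27.)

23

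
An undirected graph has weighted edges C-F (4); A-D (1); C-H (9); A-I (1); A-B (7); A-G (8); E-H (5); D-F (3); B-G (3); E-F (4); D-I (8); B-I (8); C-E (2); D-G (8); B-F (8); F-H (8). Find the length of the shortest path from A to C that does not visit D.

19

Comparing a few candidate routes:
A-I-B-F-E-C: 1 + 8 + 8 + 4 + 2 = 23
A-G-B-F-C: 8 + 3 + 8 + 4 = 23
A-B-F-E-C: 7 + 8 + 4 + 2 = 21
A-B-F-C: 7 + 8 + 4 = 19
A-I-B-F-C: 1 + 8 + 8 + 4 = 21
Best route has total 19.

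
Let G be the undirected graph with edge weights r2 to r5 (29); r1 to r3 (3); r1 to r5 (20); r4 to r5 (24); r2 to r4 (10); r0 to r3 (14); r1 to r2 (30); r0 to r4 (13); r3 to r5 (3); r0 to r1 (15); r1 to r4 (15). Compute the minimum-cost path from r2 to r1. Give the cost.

25

Checking several routes:
r2-r1: 30
r2-r5-r3-r1: 29 + 3 + 3 = 35
r2-r4-r0-r1: 10 + 13 + 15 = 38
r2-r4-r1: 10 + 15 = 25
Best route has total 25.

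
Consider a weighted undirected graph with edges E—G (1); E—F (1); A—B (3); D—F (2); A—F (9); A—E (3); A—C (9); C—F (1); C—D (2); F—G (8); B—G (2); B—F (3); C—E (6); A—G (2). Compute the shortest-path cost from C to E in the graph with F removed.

6

Routes from C to E avoiding F:
C - A - E: 9 + 3 = 12
C - A - B - G - E: 9 + 3 + 2 + 1 = 15
C - A - G - E: 9 + 2 + 1 = 12
C - E: 6
Best route has total 6.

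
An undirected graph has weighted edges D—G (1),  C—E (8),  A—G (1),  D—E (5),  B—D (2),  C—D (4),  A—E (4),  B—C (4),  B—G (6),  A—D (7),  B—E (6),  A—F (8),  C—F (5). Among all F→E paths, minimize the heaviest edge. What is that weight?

5

Some routes from F to E:
F → C → B → D → E: max(5, 4, 2, 5) = 5
F → C → D → G → A → E: max(5, 4, 1, 1, 4) = 5
F → C → B → D → G → A → E: max(5, 4, 2, 1, 1, 4) = 5
Best route has worst link 5.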